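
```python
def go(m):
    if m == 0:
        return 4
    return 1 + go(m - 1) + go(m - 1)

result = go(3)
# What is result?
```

go(m) = 1 + 2·go(m-1), go(0)=4. Closed form: (4+1)·2^3 - 1 = 39.

Answer: 39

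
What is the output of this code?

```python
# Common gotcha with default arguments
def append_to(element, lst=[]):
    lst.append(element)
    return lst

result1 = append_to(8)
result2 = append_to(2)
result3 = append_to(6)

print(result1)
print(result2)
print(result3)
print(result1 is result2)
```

Key concept: mutable default argument gotcha.
Step by step:
`result1 = append_to(8)` → result1 = [8]
`result2 = append_to(2)` → result1 = [8, 2] (same object as result2); result2 = [8, 2] (same object as result1)
`result3 = append_to(6)` → result1 = [8, 2, 6] (same object as result2, result3); result2 = [8, 2, 6] (same object as result1, result3); result3 = [8, 2, 6] (same object as result1, result2)
`print(result1)` → prints [8, 2, 6]
`print(result2)` → prints [8, 2, 6]
`print(result3)` → prints [8, 2, 6]
`print(result1 is result2)` → prints True

Answer:
[8, 2, 6]
[8, 2, 6]
[8, 2, 6]
True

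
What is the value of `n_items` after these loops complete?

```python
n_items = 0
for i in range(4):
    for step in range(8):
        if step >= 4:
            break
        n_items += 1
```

Inner breaks at 4, outer runs 4 times
`n_items` takes the values: 0 → 1 → 2 → 3 → 4 → 5 → 6 → 7 → 8 → 9 → 10 → 11 → 12 → 13 → 14 → 15 → 16

Answer: 16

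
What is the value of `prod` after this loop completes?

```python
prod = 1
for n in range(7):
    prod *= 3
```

3^7 = 2187
`prod` takes the values: 1 → 3 → 9 → 27 → 81 → 243 → 729 → 2187

Answer: 2187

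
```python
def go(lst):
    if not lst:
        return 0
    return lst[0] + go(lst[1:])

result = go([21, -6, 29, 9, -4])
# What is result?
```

21 + (-6) + 29 + 9 + (-4) + 0 = 49

Answer: 49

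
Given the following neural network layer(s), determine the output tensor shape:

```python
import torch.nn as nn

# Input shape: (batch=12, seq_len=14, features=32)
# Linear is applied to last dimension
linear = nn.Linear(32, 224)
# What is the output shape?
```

Input: (12, 14, 32) -> Output: (12, 14, 224)

Answer: (12, 14, 224)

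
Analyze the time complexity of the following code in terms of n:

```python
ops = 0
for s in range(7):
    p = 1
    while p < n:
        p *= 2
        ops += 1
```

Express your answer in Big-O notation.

Each loop level contributes: 1 × log n. Multiplying the contributions gives O(log n).

Answer: O(log n)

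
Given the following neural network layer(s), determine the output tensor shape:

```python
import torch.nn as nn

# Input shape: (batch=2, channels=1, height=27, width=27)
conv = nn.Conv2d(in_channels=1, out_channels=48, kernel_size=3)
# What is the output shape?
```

Input: (2, 1, 27, 27) -> Output: (2, 48, 25, 25)

Answer: (2, 48, 25, 25)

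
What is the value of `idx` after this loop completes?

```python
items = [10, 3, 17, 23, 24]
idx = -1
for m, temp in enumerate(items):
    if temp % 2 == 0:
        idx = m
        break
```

First even number index in [10, 3, 17, 23, 24]
`idx` takes the values: -1 → 0

Answer: 0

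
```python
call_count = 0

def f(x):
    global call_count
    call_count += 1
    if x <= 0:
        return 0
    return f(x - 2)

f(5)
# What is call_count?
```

Linear recursion stepping by 2: 4 calls from x=5 down to ≤0.

Answer: 4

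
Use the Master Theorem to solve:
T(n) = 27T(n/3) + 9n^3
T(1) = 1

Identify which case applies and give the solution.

a=27, b=3, f(n)=9n^3. log_3(27) = 3. Since c=3 = 3, Case 2 applies: T(n) = Θ(n^log_b(a) · log n) = O(n^3 log n).

Answer: O(n^3 log n) - Case 2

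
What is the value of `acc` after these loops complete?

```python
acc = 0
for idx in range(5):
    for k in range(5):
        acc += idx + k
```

Sum of all idx+k for idx,k in 5x5
`acc` takes the values: 0 → 1 → 3 → 6 → 10 → 11 → 13 → 16 → 20 → 25 → 27 → 30 → 34 → 39 → 45 → 48 → 52 → 57 → 63 → 70 → 74 → 79 → 85 → 92 → 100

Answer: 100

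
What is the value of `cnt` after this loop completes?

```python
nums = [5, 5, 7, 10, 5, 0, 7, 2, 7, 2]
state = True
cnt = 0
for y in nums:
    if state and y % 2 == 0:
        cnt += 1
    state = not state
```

Count even values at even positions
`cnt` takes the values: 0

Answer: 0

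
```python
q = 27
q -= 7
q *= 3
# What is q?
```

Trace:
`q = 27` → q = 27
`q -= 7` → q = 20
`q *= 3` → q = 60
So q = 60

Answer: 60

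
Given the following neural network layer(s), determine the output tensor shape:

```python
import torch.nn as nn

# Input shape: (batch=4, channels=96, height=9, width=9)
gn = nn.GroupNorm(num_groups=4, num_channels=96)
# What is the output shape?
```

Input: (4, 96, 9, 9) -> Output: (4, 96, 9, 9)

Answer: (4, 96, 9, 9)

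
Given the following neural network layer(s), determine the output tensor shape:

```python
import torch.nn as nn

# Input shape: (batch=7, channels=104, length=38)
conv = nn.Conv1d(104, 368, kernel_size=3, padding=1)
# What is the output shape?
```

Input: (7, 104, 38) -> Output: (7, 368, 38)

Answer: (7, 368, 38)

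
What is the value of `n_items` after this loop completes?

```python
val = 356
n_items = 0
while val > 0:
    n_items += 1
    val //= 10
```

Count digits by repeated division by 10
`n_items` takes the values: 0 → 1 → 2 → 3

Answer: 3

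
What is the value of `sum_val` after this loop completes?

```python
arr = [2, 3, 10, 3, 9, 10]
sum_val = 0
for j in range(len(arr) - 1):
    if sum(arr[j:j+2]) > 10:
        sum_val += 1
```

Count windows with sum > 10
`sum_val` takes the values: 0 → 1 → 2 → 3 → 4

Answer: 4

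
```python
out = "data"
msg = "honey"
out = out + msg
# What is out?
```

Trace:
`out = "data"` → out = 'data'
`msg = "honey"` → msg = 'honey'
`out = out + msg` → out = 'datahoney'
So out = 'datahoney'

Answer: 'datahoney'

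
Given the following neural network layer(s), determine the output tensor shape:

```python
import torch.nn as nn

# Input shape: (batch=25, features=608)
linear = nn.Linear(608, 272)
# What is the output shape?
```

Input: (25, 608) -> Output: (25, 272)

Answer: (25, 272)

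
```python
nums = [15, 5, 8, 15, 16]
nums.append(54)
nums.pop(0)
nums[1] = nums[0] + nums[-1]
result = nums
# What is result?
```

Trace:
`nums = [15, 5, 8, 15, 16]` → nums = [15, 5, 8, 15, 16]
`nums.append(54)` → nums = [15, 5, 8, 15, 16, 54]
`nums.pop(0)` → nums = [5, 8, 15, 16, 54]
`nums[1] = nums[0] + nums[-1]` → nums = [5, 59, 15, 16, 54]
`result = nums` → result = [5, 59, 15, 16, 54]
So result = [5, 59, 15, 16, 54]

Answer: [5, 59, 15, 16, 54]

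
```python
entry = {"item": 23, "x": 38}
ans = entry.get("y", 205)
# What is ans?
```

Trace:
`entry = {"item": 23, "x": 38}` → entry = {'item': 23, 'x': 38}
`ans = entry.get("y", 205)` → ans = 205
So ans = 205

Answer: 205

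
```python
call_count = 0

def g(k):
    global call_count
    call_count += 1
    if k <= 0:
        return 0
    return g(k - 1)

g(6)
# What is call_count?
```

Linear recursion stepping by 1: 7 calls from k=6 down to ≤0.

Answer: 7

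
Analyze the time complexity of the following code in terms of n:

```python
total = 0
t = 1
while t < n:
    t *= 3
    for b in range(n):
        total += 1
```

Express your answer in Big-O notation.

Each loop level contributes: log n × n. Multiplying the contributions gives O(n log n).

Answer: O(n log n)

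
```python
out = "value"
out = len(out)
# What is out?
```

Trace:
`out = "value"` → out = 'value'
`out = len(out)` → out = 5
So out = 5

Answer: 5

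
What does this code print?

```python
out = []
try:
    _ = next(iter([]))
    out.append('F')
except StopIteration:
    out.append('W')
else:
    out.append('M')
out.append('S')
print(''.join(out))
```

Execution trace: 'W' (except StopIteration) → 'S' (after the try/except). Output: WS

Answer: WS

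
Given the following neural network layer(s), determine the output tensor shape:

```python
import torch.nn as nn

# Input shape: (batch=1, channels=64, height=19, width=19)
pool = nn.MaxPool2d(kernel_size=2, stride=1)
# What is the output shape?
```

Input: (1, 64, 19, 19) -> Output: (1, 64, 18, 18)

Answer: (1, 64, 18, 18)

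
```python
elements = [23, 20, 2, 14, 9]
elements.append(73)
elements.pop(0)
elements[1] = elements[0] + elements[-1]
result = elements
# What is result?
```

Trace:
`elements = [23, 20, 2, 14, 9]` → elements = [23, 20, 2, 14, 9]
`elements.append(73)` → elements = [23, 20, 2, 14, 9, 73]
`elements.pop(0)` → elements = [20, 2, 14, 9, 73]
`elements[1] = elements[0] + elements[-1]` → elements = [20, 93, 14, 9, 73]
`result = elements` → result = [20, 93, 14, 9, 73]
So result = [20, 93, 14, 9, 73]

Answer: [20, 93, 14, 9, 73]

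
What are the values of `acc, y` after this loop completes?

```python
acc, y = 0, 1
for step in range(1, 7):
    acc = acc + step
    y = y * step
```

Sum and factorial of 1 to 6
`acc, y` takes the values: (0, 1) → (1, 1) → (3, 1) → (3, 2) → (6, 2) → (6, 6) → (10, 6) → (10, 24) → (15, 24) → (15, 120) → (21, 120) → (21, 720)

Answer: 21, 720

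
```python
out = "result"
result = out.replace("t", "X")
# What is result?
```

Trace:
`out = "result"` → out = 'result'
`result = out.replace("t", "X")` → result = 'resulX'
So result = 'resulX'

Answer: 'resulX'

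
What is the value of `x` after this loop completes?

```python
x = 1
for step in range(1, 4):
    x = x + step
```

Start at 1, add 1 through 3
`x` takes the values: 1 → 2 → 4 → 7

Answer: 7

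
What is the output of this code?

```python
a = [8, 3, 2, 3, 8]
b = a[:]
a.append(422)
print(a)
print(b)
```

Key concept: slice [:] creates copy.
Step by step:
`a = [8, 3, 2, 3, 8]` → a = [8, 3, 2, 3, 8]
`b = a[:]` → b = [8, 3, 2, 3, 8]
`a.append(422)` → a = [8, 3, 2, 3, 8, 422]
`print(a)` → prints [8, 3, 2, 3, 8, 422]
`print(b)` → prints [8, 3, 2, 3, 8]

Answer:
[8, 3, 2, 3, 8, 422]
[8, 3, 2, 3, 8]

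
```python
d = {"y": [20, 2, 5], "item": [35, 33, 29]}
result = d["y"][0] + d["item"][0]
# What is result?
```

Trace:
`d = {"y": [20, 2, 5], "item": [35, 33, 29]}` → d = {'y': [20, 2, 5], 'item': [35, 33, 29]}
`result = d["y"][0] + d["item"][0]` → result = 55
So result = 55

Answer: 55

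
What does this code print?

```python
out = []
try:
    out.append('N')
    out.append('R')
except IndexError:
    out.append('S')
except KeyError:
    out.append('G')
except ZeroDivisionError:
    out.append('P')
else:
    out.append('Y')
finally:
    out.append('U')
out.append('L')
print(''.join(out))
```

Execution trace: 'N' (try body) → 'R' (try body, no exception) → 'Y' (else) → 'U' (finally) → 'L' (after the try/except). Output: NRYUL

Answer: NRYUL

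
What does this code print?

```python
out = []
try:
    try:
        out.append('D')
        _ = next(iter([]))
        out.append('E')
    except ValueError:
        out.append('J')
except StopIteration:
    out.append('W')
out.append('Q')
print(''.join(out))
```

Execution trace: 'D' (try body) → 'W' (outer except StopIteration) → 'Q' (after the try/except). Output: DWQ

Answer: DWQ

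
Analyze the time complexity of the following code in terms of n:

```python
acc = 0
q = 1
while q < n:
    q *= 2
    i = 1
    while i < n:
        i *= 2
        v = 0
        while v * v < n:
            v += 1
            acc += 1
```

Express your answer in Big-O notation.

Each loop level contributes: log n × log n × √n. Multiplying the contributions gives O(√n log² n).

Answer: O(√n log² n)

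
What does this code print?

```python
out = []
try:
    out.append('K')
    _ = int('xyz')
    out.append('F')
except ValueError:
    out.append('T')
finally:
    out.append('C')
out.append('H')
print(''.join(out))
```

Execution trace: 'K' (try body) → 'T' (except ValueError) → 'C' (finally) → 'H' (after the try/except). Output: KTCH

Answer: KTCH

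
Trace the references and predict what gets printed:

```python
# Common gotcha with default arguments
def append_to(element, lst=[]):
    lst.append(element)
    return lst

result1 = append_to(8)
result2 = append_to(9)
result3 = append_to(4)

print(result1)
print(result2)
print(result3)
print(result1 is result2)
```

Key concept: mutable default argument gotcha.
Step by step:
`result1 = append_to(8)` → result1 = [8]
`result2 = append_to(9)` → result1 = [8, 9] (same object as result2); result2 = [8, 9] (same object as result1)
`result3 = append_to(4)` → result1 = [8, 9, 4] (same object as result2, result3); result2 = [8, 9, 4] (same object as result1, result3); result3 = [8, 9, 4] (same object as result1, result2)
`print(result1)` → prints [8, 9, 4]
`print(result2)` → prints [8, 9, 4]
`print(result3)` → prints [8, 9, 4]
`print(result1 is result2)` → prints True

Answer:
[8, 9, 4]
[8, 9, 4]
[8, 9, 4]
True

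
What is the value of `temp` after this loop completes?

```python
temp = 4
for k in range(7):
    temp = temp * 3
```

Multiply by 3, 7 times: 4 * 3^7 = 8748
`temp` takes the values: 4 → 12 → 36 → 108 → 324 → 972 → 2916 → 8748

Answer: 8748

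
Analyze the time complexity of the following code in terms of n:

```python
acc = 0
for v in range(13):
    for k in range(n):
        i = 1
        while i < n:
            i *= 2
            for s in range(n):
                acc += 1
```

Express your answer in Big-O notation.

Each loop level contributes: 1 × n × log n × n. Multiplying the contributions gives O(n^2 log n).

Answer: O(n^2 log n)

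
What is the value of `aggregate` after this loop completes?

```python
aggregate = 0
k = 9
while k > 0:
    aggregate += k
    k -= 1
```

Sum 9 down to 1
`aggregate` takes the values: 0 → 9 → 17 → 24 → 30 → 35 → 39 → 42 → 44 → 45

Answer: 45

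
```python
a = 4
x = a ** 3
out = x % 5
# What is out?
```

Trace:
`a = 4` → a = 4
`x = a ** 3` → x = 64
`out = x % 5` → out = 4
So out = 4

Answer: 4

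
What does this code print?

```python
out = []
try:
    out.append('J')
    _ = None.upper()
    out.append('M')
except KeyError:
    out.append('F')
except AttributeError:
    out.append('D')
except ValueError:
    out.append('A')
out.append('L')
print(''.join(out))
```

Execution trace: 'J' (try body) → 'D' (except AttributeError) → 'L' (after the try/except). Output: JDL

Answer: JDL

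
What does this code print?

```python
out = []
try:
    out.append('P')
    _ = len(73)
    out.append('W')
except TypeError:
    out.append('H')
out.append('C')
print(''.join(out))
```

Execution trace: 'P' (try body) → 'H' (except TypeError) → 'C' (after the try/except). Output: PHC

Answer: PHC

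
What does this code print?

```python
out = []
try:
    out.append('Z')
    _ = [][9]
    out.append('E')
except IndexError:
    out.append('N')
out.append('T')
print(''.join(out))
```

Execution trace: 'Z' (try body) → 'N' (except IndexError) → 'T' (after the try/except). Output: ZNT

Answer: ZNT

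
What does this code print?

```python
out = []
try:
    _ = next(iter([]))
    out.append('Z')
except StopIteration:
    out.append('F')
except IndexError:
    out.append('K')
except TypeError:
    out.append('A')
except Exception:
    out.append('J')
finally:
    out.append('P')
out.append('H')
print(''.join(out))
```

Execution trace: 'F' (except StopIteration) → 'P' (finally) → 'H' (after the try/except). Output: FPH

Answer: FPH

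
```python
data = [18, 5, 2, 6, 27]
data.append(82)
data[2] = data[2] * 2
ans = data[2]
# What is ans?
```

Trace:
`data = [18, 5, 2, 6, 27]` → data = [18, 5, 2, 6, 27]
`data.append(82)` → data = [18, 5, 2, 6, 27, 82]
`data[2] = data[2] * 2` → data = [18, 5, 4, 6, 27, 82]
`ans = data[2]` → ans = 4
So ans = 4

Answer: 4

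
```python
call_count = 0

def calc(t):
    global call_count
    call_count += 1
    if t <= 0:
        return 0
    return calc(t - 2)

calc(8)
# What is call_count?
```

Linear recursion stepping by 2: 5 calls from t=8 down to ≤0.

Answer: 5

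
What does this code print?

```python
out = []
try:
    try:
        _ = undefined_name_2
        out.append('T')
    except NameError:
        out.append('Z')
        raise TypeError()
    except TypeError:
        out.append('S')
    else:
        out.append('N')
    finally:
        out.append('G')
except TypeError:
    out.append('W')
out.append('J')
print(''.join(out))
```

Execution trace: 'Z' (inner except NameError) → 'G' (inner finally) → 'W' (outer except TypeError) → 'J' (after the try/except). Output: ZGWJ

Answer: ZGWJ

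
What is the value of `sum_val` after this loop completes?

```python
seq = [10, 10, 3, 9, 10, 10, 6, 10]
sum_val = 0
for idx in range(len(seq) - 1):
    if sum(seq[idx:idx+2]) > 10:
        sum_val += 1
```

Count windows with sum > 10
`sum_val` takes the values: 0 → 1 → 2 → 3 → 4 → 5 → 6 → 7

Answer: 7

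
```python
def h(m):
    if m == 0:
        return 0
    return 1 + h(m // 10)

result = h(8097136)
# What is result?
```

Count of digits of 8097136: 7

Answer: 7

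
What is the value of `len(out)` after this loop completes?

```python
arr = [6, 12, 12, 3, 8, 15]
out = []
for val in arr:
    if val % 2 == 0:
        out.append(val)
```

Count even numbers in [6, 12, 12, 3, 8, 15]
`out` takes the values: [] → [6] → [6, 12] → [6, 12, 12] → [6, 12, 12, 8]
So `len(out)` = 4

Answer: 4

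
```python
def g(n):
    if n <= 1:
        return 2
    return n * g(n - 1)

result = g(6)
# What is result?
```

g(6) = 6 * 5 * 4 * 3 * 2 * 2 = 1440

Answer: 1440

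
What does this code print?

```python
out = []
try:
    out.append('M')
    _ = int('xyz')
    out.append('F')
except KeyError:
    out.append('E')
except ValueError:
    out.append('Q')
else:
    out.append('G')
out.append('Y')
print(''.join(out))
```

Execution trace: 'M' (try body) → 'Q' (except ValueError) → 'Y' (after the try/except). Output: MQY

Answer: MQY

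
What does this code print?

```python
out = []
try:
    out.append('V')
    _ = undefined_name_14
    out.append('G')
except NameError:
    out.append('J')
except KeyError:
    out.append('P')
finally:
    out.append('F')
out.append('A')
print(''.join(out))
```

Execution trace: 'V' (try body) → 'J' (except NameError) → 'F' (finally) → 'A' (after the try/except). Output: VJFA

Answer: VJFA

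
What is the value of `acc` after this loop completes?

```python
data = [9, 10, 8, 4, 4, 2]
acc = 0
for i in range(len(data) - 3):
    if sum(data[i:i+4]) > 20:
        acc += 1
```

Count windows with sum > 20
`acc` takes the values: 0 → 1 → 2

Answer: 2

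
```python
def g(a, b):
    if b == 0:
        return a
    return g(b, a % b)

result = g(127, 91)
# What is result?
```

g(127, 91) -> g(91, 36) -> g(36, 19) -> g(19, 17) -> g(17, 2) -> g(2, 1) -> g(1, 0) -> 1

Answer: 1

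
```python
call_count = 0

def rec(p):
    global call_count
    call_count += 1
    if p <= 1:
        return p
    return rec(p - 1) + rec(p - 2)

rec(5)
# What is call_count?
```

Calls(p) = 1 + Calls(p-1) + Calls(p-2); Calls(0)=Calls(1)=1. For p=5 this gives 15.

Answer: 15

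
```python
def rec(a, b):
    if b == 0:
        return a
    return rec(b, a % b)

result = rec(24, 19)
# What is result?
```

rec(24, 19) -> rec(19, 5) -> rec(5, 4) -> rec(4, 1) -> rec(1, 0) -> 1

Answer: 1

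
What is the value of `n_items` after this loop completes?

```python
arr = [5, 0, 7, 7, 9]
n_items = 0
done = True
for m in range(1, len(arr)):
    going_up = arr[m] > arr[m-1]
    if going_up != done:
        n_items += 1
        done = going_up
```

Count direction changes in [5, 0, 7, 7, 9]
`n_items` takes the values: 0 → 1 → 2 → 3 → 4

Answer: 4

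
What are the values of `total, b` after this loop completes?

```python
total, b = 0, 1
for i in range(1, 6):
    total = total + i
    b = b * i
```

Sum and factorial of 1 to 5
`total, b` takes the values: (0, 1) → (1, 1) → (3, 1) → (3, 2) → (6, 2) → (6, 6) → (10, 6) → (10, 24) → (15, 24) → (15, 120)

Answer: 15, 120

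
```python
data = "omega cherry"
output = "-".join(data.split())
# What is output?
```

Trace:
`data = "omega cherry"` → data = 'omega cherry'
`output = "-".join(data.split())` → output = 'omega-cherry'
So output = 'omega-cherry'

Answer: 'omega-cherry'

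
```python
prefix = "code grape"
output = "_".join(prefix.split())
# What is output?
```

Trace:
`prefix = "code grape"` → prefix = 'code grape'
`output = "_".join(prefix.split())` → output = 'code_grape'
So output = 'code_grape'

Answer: 'code_grape'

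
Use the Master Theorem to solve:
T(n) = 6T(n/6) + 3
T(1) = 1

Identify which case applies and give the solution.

a=6, b=6, f(n)=3. log_6(6) = 1. Since c=0 < 1, Case 1 applies: T(n) = Θ(n^log_b(a)) = O(n).

Answer: O(n) - Case 1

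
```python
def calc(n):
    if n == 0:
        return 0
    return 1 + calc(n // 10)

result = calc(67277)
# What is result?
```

Count of digits of 67277: 5

Answer: 5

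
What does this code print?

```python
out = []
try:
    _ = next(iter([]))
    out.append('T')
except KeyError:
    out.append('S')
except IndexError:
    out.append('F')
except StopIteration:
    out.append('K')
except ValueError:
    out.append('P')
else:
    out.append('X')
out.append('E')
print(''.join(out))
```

Execution trace: 'K' (except StopIteration) → 'E' (after the try/except). Output: KE

Answer: KE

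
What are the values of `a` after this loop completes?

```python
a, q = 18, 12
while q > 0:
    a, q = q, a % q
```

GCD of 18 and 12
`a` takes the values: 18 → 12 → 6

Answer: 6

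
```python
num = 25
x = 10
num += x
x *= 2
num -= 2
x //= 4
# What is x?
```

Trace:
`num = 25` → num = 25
`x = 10` → x = 10
`num += x` → num = 35
`x *= 2` → x = 20
`num -= 2` → num = 33
`x //= 4` → x = 5
So x = 5

Answer: 5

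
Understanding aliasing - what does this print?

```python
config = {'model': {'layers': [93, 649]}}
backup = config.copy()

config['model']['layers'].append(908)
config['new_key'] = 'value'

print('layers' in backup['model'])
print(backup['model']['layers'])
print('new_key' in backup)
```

Key concept: shallow copy gotcha with nested dict.
Step by step:
`config = {'model': {'layers': [93, 649]}}` → config = {'model': {'layers': [93, 649]}}
`backup = config.copy()` → backup = {'model': {'layers': [93, 649]}}
`config['model']['layers'].append(908)` → config = {'model': {'layers': [93, 649, 908]}}; backup = {'model': {'layers': [93, 649, 908]}}
`config['new_key'] = 'value'` → config = {'model': {'layers': [93, 649, 908]}, 'new_key': 'value'}
`print('layers' in backup['model'])` → prints True
`print(backup['model']['layers'])` → prints [93, 649, 908]
`print('new_key' in backup)` → prints False

Answer:
True
[93, 649, 908]
False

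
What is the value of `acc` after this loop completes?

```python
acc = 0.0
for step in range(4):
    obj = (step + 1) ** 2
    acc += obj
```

Sum of squared losses 1² + 2² + ... + 4²
`acc` takes the values: 0.0 → 1.0 → 5.0 → 14.0 → 30.0

Answer: 30.0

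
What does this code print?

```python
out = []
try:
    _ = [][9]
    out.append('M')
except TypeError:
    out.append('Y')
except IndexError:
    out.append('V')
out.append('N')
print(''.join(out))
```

Execution trace: 'V' (except IndexError) → 'N' (after the try/except). Output: VN

Answer: VN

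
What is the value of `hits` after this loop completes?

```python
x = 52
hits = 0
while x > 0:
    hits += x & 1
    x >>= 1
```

Count set bits in 52 (binary: 0b110100)
`hits` takes the values: 0 → 1 → 2 → 3

Answer: 3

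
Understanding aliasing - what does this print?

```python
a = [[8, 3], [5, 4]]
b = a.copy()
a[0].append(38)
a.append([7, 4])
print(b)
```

Key concept: shallow copy with nested lists.
Step by step:
`a = [[8, 3], [5, 4]]` → a = [[8, 3], [5, 4]]
`b = a.copy()` → b = [[8, 3], [5, 4]]
`a[0].append(38)` → a = [[8, 3, 38], [5, 4]]; b = [[8, 3, 38], [5, 4]]
`a.append([7, 4])` → a = [[8, 3, 38], [5, 4], [7, 4]]
`print(b)` → prints [[8, 3, 38], [5, 4]]

Answer: [[8, 3, 38], [5, 4]]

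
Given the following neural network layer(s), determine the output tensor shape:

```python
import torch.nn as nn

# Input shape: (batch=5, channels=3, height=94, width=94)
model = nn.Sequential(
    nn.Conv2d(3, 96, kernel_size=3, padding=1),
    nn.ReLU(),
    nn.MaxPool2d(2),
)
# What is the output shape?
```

Input: (5, 3, 94, 94) -> after Conv2d: (5, 96, 94, 94) -> after ReLU: (5, 96, 94, 94) -> Output: (5, 96, 47, 47)

Answer: (5, 96, 47, 47)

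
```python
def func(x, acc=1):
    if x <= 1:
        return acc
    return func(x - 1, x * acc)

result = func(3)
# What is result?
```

Accumulator trace (n, acc): (3, 1) -> (2, 3) -> (1, 6) -> return 6

Answer: 6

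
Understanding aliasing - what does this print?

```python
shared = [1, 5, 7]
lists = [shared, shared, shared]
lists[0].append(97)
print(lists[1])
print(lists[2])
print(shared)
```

Key concept: list of same reference.
Step by step:
`shared = [1, 5, 7]` → shared = [1, 5, 7]
`lists = [shared, shared, shared]` → lists = [[1, 5, 7], [1, 5, 7], [1, 5, 7]]
`lists[0].append(97)` → shared = [1, 5, 7, 97]; lists = [[1, 5, 7, 97], [1, 5, 7, 97], [1, 5, 7, 97]]
`print(lists[1])` → prints [1, 5, 7, 97]
`print(lists[2])` → prints [1, 5, 7, 97]
`print(shared)` → prints [1, 5, 7, 97]

Answer:
[1, 5, 7, 97]
[1, 5, 7, 97]
[1, 5, 7, 97]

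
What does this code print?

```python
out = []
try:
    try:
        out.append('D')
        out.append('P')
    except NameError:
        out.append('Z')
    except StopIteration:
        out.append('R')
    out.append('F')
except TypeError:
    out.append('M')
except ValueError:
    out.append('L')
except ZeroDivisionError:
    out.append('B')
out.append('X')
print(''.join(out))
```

Execution trace: 'D' (inner try body) → 'P' (inner try body, no exception) → 'F' (try body, no exception) → 'X' (after the try/except). Output: DPFX

Answer: DPFX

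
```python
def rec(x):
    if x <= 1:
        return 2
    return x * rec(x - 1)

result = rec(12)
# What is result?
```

rec(12) = 12 * 11 * 10 * 9 * 8 * 7 * 6 * 5 * 4 * 3 * 2 * 2 = 958003200

Answer: 958003200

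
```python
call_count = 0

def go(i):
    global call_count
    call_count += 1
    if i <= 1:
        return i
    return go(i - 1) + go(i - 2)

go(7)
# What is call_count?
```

Calls(i) = 1 + Calls(i-1) + Calls(i-2); Calls(0)=Calls(1)=1. For i=7 this gives 41.

Answer: 41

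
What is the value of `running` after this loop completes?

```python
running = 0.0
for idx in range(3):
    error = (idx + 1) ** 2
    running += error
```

Sum of squared losses 1² + 2² + ... + 3²
`running` takes the values: 0.0 → 1.0 → 5.0 → 14.0

Answer: 14.0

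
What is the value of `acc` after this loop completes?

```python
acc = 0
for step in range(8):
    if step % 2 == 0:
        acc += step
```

Sum of even numbers 0 to 7
`acc` takes the values: 0 → 2 → 6 → 12

Answer: 12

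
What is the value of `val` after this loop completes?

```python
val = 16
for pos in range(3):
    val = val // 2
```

Halve 3 times: 16 // 2^3 = 2
`val` takes the values: 16 → 8 → 4 → 2

Answer: 2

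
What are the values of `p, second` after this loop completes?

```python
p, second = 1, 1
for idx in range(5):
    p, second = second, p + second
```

Fibonacci: after 5 iterations
`p, second` takes the values: (1, 1) → (1, 2) → (2, 3) → (3, 5) → (5, 8) → (8, 13)

Answer: 8, 13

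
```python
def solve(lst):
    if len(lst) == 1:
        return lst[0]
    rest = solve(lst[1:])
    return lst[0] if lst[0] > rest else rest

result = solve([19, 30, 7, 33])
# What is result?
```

Recursive max over [19, 30, 7, 33] = 33

Answer: 33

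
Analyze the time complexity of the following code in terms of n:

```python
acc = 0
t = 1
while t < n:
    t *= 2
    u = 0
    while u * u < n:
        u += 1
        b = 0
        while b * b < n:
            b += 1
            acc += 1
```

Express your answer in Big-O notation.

Each loop level contributes: log n × √n × √n. Multiplying the contributions gives O(n log n).

Answer: O(n log n)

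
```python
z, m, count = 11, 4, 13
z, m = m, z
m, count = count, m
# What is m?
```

Trace:
`z, m, count = 11, 4, 13` → z = 11; m = 4; count = 13
`z, m = m, z` → z = 4; m = 11
`m, count = count, m` → m = 13; count = 11
So m = 13

Answer: 13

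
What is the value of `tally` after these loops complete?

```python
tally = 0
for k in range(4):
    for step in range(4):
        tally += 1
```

4 * 4 = 16
`tally` takes the values: 0 → 1 → 2 → 3 → 4 → 5 → 6 → 7 → 8 → 9 → 10 → 11 → 12 → 13 → 14 → 15 → 16

Answer: 16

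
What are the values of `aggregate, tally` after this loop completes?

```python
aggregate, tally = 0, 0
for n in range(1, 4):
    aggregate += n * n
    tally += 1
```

Sum of squares and count
`aggregate, tally` takes the values: (0, 0) → (1, 0) → (1, 1) → (5, 1) → (5, 2) → (14, 2) → (14, 3)

Answer: 14, 3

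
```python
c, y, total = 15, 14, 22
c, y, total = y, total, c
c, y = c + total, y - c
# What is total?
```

Trace:
`c, y, total = 15, 14, 22` → c = 15; y = 14; total = 22
`c, y, total = y, total, c` → c = 14; y = 22; total = 15
`c, y = c + total, y - c` → c = 29; y = 8
So total = 15

Answer: 15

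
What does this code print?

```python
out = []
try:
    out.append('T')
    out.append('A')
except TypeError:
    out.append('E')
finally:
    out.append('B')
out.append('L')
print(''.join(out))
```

Execution trace: 'T' (try body) → 'A' (try body, no exception) → 'B' (finally) → 'L' (after the try/except). Output: TABL

Answer: TABL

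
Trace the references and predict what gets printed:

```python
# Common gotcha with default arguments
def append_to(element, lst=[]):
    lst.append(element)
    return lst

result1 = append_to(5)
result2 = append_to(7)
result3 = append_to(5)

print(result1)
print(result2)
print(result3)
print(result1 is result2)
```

Key concept: mutable default argument gotcha.
Step by step:
`result1 = append_to(5)` → result1 = [5]
`result2 = append_to(7)` → result1 = [5, 7] (same object as result2); result2 = [5, 7] (same object as result1)
`result3 = append_to(5)` → result1 = [5, 7, 5] (same object as result2, result3); result2 = [5, 7, 5] (same object as result1, result3); result3 = [5, 7, 5] (same object as result1, result2)
`print(result1)` → prints [5, 7, 5]
`print(result2)` → prints [5, 7, 5]
`print(result3)` → prints [5, 7, 5]
`print(result1 is result2)` → prints True

Answer:
[5, 7, 5]
[5, 7, 5]
[5, 7, 5]
True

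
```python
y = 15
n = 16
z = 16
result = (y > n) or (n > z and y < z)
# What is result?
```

Trace:
`y = 15` → y = 15
`n = 16` → n = 16
`z = 16` → z = 16
`result = (y > n) or (n > z and y < z)` → result = False
So result = False

Answer: False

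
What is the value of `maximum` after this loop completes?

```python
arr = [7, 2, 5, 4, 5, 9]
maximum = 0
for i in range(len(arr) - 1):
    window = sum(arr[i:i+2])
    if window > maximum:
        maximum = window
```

Max sum of 2-element window in [7, 2, 5, 4, 5, 9]
`maximum` takes the values: 0 → 9 → 14

Answer: 14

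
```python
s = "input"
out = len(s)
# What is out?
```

Trace:
`s = "input"` → s = 'input'
`out = len(s)` → out = 5
So out = 5

Answer: 5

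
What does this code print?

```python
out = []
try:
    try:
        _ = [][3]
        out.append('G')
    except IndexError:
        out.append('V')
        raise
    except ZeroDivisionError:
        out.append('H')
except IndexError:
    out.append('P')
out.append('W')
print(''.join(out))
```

Execution trace: 'V' (inner except IndexError) → 'P' (outer except IndexError) → 'W' (after the try/except). Output: VPW

Answer: VPW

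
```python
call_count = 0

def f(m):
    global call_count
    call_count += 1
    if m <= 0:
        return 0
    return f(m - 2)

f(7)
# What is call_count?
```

Linear recursion stepping by 2: 5 calls from m=7 down to ≤0.

Answer: 5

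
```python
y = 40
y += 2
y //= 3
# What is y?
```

Trace:
`y = 40` → y = 40
`y += 2` → y = 42
`y //= 3` → y = 14
So y = 14

Answer: 14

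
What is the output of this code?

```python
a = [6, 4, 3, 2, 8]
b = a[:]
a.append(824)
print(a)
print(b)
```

Key concept: slice [:] creates copy.
Step by step:
`a = [6, 4, 3, 2, 8]` → a = [6, 4, 3, 2, 8]
`b = a[:]` → b = [6, 4, 3, 2, 8]
`a.append(824)` → a = [6, 4, 3, 2, 8, 824]
`print(a)` → prints [6, 4, 3, 2, 8, 824]
`print(b)` → prints [6, 4, 3, 2, 8]

Answer:
[6, 4, 3, 2, 8, 824]
[6, 4, 3, 2, 8]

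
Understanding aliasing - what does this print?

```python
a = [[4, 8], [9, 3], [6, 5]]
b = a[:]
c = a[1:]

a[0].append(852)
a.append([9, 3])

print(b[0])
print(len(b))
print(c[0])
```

Key concept: slice with nested mutation.
Step by step:
`a = [[4, 8], [9, 3], [6, 5]]` → a = [[4, 8], [9, 3], [6, 5]]
`b = a[:]` → b = [[4, 8], [9, 3], [6, 5]]
`c = a[1:]` → c = [[9, 3], [6, 5]]
`a[0].append(852)` → a = [[4, 8, 852], [9, 3], [6, 5]]; b = [[4, 8, 852], [9, 3], [6, 5]]
`a.append([9, 3])` → a = [[4, 8, 852], [9, 3], [6, 5], [9, 3]]
`print(b[0])` → prints [4, 8, 852]
`print(len(b))` → prints 3
`print(c[0])` → prints [9, 3]

Answer:
[4, 8, 852]
3
[9, 3]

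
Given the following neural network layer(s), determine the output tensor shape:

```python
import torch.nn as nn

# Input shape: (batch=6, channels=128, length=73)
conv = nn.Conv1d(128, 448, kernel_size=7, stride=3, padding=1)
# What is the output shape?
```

Input: (6, 128, 73) -> Output: (6, 448, 23)

Answer: (6, 448, 23)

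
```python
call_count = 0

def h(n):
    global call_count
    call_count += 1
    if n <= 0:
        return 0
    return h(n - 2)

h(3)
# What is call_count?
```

Linear recursion stepping by 2: 3 calls from n=3 down to ≤0.

Answer: 3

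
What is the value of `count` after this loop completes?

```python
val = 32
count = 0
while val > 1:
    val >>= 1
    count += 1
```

Count right shifts until 1
`count` takes the values: 0 → 1 → 2 → 3 → 4 → 5

Answer: 5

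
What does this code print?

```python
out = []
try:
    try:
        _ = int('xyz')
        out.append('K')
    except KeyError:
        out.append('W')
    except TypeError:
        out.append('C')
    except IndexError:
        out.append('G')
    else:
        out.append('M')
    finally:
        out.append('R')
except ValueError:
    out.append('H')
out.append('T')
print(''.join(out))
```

Execution trace: 'R' (inner finally) → 'H' (outer except ValueError) → 'T' (after the try/except). Output: RHT

Answer: RHT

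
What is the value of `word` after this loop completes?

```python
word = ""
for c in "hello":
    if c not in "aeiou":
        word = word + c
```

Remove vowels from 'hello'
`word` takes the values: "" → "h" → "hl" → "hll"

Answer: "hll"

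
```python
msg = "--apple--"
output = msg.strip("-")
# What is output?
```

Trace:
`msg = "--apple--"` → msg = '--apple--'
`output = msg.strip("-")` → output = 'apple'
So output = 'apple'

Answer: 'apple'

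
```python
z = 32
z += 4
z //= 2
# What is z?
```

Trace:
`z = 32` → z = 32
`z += 4` → z = 36
`z //= 2` → z = 18
So z = 18

Answer: 18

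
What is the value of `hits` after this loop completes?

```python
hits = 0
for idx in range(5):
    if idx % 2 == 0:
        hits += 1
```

Count numbers divisible by 2 in range(5)
`hits` takes the values: 0 → 1 → 2 → 3

Answer: 3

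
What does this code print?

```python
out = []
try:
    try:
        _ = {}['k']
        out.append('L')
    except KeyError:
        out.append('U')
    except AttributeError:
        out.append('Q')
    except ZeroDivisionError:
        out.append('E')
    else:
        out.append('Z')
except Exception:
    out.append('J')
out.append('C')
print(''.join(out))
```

Execution trace: 'U' (inner except KeyError) → 'C' (after the try/except). Output: UC

Answer: UC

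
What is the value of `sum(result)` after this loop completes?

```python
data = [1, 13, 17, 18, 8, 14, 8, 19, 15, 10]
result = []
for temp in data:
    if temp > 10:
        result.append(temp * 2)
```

Sum of doubled values > 10
`result` takes the values: [] → [26] → [26, 34] → [26, 34, 36] → [26, 34, 36, 28] → [26, 34, 36, 28, 38] → [26, 34, 36, 28, 38, 30]
So `sum(result)` = 192

Answer: 192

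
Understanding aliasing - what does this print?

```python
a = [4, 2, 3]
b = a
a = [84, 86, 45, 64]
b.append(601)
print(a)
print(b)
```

Key concept: rebinding vs mutation: a is rebound to a new list, b still points at the original.
Step by step:
`a = [4, 2, 3]` → a = [4, 2, 3]
`b = a` → b = [4, 2, 3] (same object as a)
`a = [84, 86, 45, 64]` → a = [84, 86, 45, 64]
`b.append(601)` → b = [4, 2, 3, 601]
`print(a)` → prints [84, 86, 45, 64]
`print(b)` → prints [4, 2, 3, 601]

Answer:
[84, 86, 45, 64]
[4, 2, 3, 601]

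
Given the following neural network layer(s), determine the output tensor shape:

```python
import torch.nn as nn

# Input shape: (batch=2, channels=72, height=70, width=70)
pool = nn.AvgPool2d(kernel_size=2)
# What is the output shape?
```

Input: (2, 72, 70, 70) -> Output: (2, 72, 35, 35)

Answer: (2, 72, 35, 35)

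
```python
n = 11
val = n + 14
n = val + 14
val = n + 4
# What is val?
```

Trace:
`n = 11` → n = 11
`val = n + 14` → val = 25
`n = val + 14` → n = 39
`val = n + 4` → val = 43
So val = 43

Answer: 43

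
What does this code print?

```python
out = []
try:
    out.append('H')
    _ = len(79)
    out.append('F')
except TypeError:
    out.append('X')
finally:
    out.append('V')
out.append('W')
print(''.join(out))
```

Execution trace: 'H' (try body) → 'X' (except TypeError) → 'V' (finally) → 'W' (after the try/except). Output: HXVW

Answer: HXVW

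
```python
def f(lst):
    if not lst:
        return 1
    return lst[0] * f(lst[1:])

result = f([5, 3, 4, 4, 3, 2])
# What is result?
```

Product over [5, 3, 4, 4, 3, 2] = 5 * 3 * 4 * 4 * 3 * 2 = 1440

Answer: 1440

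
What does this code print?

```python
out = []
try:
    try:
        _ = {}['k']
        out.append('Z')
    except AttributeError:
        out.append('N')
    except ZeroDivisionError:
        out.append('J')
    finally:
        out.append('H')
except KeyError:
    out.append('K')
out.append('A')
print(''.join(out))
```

Execution trace: 'H' (finally) → 'K' (outer except KeyError) → 'A' (after the try/except). Output: HKA

Answer: HKA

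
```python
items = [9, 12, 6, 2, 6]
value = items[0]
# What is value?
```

Trace:
`items = [9, 12, 6, 2, 6]` → items = [9, 12, 6, 2, 6]
`value = items[0]` → value = 9
So value = 9

Answer: 9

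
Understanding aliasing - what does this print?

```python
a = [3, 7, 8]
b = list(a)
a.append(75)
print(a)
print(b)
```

Key concept: list() constructor creates copy.
Step by step:
`a = [3, 7, 8]` → a = [3, 7, 8]
`b = list(a)` → b = [3, 7, 8]
`a.append(75)` → a = [3, 7, 8, 75]
`print(a)` → prints [3, 7, 8, 75]
`print(b)` → prints [3, 7, 8]

Answer:
[3, 7, 8, 75]
[3, 7, 8]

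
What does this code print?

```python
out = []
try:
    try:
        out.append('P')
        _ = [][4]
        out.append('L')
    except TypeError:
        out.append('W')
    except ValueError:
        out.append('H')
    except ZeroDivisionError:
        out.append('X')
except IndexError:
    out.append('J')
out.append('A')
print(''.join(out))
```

Execution trace: 'P' (try body) → 'J' (outer except IndexError) → 'A' (after the try/except). Output: PJA

Answer: PJA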